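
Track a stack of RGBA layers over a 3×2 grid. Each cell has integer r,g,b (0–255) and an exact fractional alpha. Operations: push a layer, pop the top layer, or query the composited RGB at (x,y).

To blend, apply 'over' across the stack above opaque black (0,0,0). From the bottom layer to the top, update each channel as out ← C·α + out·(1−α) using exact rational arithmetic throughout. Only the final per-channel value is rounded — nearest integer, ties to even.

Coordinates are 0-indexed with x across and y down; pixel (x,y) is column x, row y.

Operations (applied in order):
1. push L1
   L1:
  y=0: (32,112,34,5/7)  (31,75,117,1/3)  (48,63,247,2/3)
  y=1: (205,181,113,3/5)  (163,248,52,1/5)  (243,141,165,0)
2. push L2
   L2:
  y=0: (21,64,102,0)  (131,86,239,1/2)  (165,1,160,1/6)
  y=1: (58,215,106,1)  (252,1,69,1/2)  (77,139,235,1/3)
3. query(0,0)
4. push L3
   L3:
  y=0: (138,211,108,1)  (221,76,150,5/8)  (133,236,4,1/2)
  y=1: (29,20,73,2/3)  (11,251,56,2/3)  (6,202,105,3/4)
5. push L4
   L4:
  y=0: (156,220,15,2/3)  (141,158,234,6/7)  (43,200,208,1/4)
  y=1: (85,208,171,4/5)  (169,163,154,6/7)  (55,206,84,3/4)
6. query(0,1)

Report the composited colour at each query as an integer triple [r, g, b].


at x=0,y=0 over L1,L2:
L1 α=5/7: [160/7, 80, 170/7]
L2 α=0: [160/7, 80, 170/7]
→ [23, 80, 24]

query (0,1) [L1,L2,L3,L4] — begin 0,0,0
L1 α=3/5: [123, 543/5, 339/5]
L2 α=1: [58, 215, 106]
L3 α=2/3: [116/3, 85, 84]
L4 α=4/5: [1136/15, 917/5, 768/5]
→ [76, 183, 154]


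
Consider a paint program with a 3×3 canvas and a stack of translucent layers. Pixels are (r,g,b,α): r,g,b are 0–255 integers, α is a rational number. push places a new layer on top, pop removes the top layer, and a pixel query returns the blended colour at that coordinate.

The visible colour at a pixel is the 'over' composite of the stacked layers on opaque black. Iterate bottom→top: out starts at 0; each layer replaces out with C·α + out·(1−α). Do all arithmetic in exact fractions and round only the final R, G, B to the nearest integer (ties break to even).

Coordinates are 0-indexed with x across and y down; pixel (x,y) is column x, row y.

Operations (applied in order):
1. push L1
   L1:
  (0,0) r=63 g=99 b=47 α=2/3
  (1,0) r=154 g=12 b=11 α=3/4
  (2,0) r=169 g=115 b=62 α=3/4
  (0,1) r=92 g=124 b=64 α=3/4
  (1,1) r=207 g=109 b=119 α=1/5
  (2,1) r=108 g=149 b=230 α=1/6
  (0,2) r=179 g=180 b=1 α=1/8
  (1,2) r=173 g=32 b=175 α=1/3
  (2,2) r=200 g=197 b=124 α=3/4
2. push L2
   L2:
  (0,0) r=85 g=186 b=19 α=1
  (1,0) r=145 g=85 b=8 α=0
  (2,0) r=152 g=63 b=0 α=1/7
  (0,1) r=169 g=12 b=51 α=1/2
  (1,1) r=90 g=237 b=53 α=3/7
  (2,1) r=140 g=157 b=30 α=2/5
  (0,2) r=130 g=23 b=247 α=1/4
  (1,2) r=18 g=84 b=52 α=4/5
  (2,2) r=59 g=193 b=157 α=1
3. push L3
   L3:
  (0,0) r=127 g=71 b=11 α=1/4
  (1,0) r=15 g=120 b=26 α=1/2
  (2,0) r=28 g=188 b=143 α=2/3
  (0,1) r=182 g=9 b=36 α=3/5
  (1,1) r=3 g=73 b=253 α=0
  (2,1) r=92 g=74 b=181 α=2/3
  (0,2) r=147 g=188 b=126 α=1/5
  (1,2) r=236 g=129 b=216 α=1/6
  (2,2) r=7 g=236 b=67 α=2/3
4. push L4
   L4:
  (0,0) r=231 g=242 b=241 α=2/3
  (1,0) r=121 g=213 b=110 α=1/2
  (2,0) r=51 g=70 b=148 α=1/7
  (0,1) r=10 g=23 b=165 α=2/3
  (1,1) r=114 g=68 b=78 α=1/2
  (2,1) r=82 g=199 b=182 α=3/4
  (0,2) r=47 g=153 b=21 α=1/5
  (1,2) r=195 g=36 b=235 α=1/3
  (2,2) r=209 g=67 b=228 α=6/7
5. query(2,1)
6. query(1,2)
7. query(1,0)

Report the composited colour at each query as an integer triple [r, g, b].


(2,1) stack=L1,L2,L3,L4; from [0,0,0]:
L1 α=1/6: [18, 149/6, 115/3]
L2 α=2/5: [334/5, 777/10, 35]
L3 α=2/3: [418/5, 2257/30, 397/3]
L4 α=3/4: [412/5, 20167/120, 2035/12]
rounded: [82, 168, 170]

(1,2) stack=L1,L2,L3,L4; from [0,0,0]:
L1 α=1/3: [173/3, 32/3, 175/3]
L2 α=4/5: [389/15, 208/3, 799/15]
L3 α=1/6: [1097/18, 1427/18, 1447/18]
L4 α=1/3: [2852/27, 1751/27, 3562/27]
→ [106, 65, 132]

at x=1,y=0 over L1,L2,L3,L4:
L1 α=3/4: [231/2, 9, 33/4]
L2 α=0: [231/2, 9, 33/4]
L3 α=1/2: [261/4, 129/2, 137/8]
L4 α=1/2: [745/8, 555/4, 1017/16]
= [93, 139, 64]


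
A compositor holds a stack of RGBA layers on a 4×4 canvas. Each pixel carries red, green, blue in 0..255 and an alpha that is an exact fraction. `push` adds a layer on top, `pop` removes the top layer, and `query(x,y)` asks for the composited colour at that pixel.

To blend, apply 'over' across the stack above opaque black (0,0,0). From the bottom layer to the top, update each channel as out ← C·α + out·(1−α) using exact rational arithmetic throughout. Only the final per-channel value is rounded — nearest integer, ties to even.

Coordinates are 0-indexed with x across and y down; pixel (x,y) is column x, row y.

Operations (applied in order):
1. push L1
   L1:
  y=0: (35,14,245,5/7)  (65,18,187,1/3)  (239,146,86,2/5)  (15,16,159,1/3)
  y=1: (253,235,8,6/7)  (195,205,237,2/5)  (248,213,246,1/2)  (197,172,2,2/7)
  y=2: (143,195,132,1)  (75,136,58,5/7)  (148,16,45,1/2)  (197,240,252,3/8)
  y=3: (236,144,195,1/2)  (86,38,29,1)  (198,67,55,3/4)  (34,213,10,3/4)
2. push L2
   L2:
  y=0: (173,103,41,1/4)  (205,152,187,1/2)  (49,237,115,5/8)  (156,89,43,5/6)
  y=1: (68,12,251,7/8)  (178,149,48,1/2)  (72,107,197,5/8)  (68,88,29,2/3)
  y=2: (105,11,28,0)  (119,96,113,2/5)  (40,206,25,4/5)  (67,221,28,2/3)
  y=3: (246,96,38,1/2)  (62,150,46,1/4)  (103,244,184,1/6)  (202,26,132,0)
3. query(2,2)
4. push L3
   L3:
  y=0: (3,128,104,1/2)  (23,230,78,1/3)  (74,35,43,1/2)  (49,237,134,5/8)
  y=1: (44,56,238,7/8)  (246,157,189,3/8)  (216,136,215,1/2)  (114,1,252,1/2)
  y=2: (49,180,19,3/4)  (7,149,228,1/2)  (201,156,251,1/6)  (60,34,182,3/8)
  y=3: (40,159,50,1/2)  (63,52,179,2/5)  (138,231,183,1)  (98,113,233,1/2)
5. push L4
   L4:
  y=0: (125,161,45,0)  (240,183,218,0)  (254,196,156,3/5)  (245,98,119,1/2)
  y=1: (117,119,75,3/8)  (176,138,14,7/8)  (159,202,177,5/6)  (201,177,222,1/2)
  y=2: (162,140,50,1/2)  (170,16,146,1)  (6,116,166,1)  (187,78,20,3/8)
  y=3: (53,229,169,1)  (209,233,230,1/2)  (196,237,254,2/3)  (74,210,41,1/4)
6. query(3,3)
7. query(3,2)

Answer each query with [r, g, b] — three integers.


at x=2,y=2 over L1,L2:
L1 α=1/2: [74, 8, 45/2]
L2 α=4/5: [234/5, 832/5, 49/2]
rounded: [47, 166, 24]

at x=3,y=3 over L1,L2,L3,L4:
after L1 α=3/4: [51/2, 639/4, 15/2]
after L2 α=0: [51/2, 639/4, 15/2]
after L3 α=1/2: [247/4, 1091/8, 481/4]
after L4 α=1/4: [1037/16, 4953/32, 1607/16]
rounded: [65, 155, 100]

query (3,2) [L1,L2,L3,L4] — begin 0,0,0
+L1 (α=3/8) → [591/8, 90, 189/2]
+L2 (α=2/3) → [1663/24, 532/3, 301/6]
+L3 (α=3/8) → [12635/192, 1483/12, 4781/48]
+L4 (α=3/8) → [170887/1536, 10223/96, 26785/384]
= [111, 106, 70]


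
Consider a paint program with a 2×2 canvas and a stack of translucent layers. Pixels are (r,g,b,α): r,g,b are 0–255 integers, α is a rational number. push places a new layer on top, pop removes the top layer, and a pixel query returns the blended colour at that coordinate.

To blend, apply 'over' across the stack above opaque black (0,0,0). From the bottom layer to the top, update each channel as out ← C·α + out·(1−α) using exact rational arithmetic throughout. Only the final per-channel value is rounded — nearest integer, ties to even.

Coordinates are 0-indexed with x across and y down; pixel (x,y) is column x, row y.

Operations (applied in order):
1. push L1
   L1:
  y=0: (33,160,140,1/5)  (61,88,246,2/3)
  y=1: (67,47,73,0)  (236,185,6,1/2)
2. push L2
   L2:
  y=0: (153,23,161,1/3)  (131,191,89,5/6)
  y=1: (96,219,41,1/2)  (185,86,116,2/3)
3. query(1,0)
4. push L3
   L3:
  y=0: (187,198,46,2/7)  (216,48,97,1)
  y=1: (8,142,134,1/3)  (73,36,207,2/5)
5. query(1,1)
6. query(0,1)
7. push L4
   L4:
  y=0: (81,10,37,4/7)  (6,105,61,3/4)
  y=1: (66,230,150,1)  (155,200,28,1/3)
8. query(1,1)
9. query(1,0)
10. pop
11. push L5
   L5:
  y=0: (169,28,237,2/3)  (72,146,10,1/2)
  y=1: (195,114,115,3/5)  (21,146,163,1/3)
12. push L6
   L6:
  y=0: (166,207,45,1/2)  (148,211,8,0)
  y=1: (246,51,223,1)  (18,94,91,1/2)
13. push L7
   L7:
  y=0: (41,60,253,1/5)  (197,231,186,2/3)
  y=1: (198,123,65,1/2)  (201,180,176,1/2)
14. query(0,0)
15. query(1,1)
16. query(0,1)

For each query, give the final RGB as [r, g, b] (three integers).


query (1,0) [L1,L2] — begin 0,0,0
+L1 (α=2/3) → [122/3, 176/3, 164]
+L2 (α=5/6) → [2087/18, 3041/18, 203/2]
rounded: [116, 169, 102]

(1,1) stack=L1,L2,L3; from [0,0,0]:
after L1 α=1/2: [118, 185/2, 3]
after L2 α=2/3: [488/3, 529/6, 235/3]
after L3 α=2/5: [634/5, 673/10, 649/5]
= [127, 67, 130]

(0,1) stack=L1,L2,L3; from [0,0,0]:
L1 α=0: [0, 0, 0]
L2 α=1/2: [48, 219/2, 41/2]
L3 α=1/3: [104/3, 361/3, 175/3]
= [35, 120, 58]

query (1,1) [L1,L2,L3,L4] — begin 0,0,0
after L1 α=1/2: [118, 185/2, 3]
after L2 α=2/3: [488/3, 529/6, 235/3]
after L3 α=2/5: [634/5, 673/10, 649/5]
after L4 α=1/3: [681/5, 1673/15, 1438/15]
rounded: [136, 112, 96]

(1,0) stack=L1,L2,L3,L4; from [0,0,0]:
L1 α=2/3: [122/3, 176/3, 164]
L2 α=5/6: [2087/18, 3041/18, 203/2]
L3 α=1: [216, 48, 97]
L4 α=3/4: [117/2, 363/4, 70]
rounded: [58, 91, 70]

query (0,0) [L1,L2,L3,L5,L6,L7] — begin 0,0,0
after L1 α=1/5: [33/5, 32, 28]
after L2 α=1/3: [277/5, 29, 217/3]
after L3 α=2/7: [93, 541/7, 1361/21]
after L5 α=2/3: [431/3, 311/7, 11315/63]
after L6 α=1/2: [929/6, 880/7, 7075/63]
after L7 α=1/5: [1981/15, 788/7, 44239/315]
→ [132, 113, 140]

at x=1,y=1 over L1,L2,L3,L5,L6,L7:
+L1 (α=1/2) → [118, 185/2, 3]
+L2 (α=2/3) → [488/3, 529/6, 235/3]
+L3 (α=2/5) → [634/5, 673/10, 649/5]
+L5 (α=1/3) → [1373/15, 1403/15, 2113/15]
+L6 (α=1/2) → [1643/30, 2813/30, 1739/15]
+L7 (α=1/2) → [7673/60, 8213/60, 4379/30]
rounded: [128, 137, 146]

(0,1) stack=L1,L2,L3,L5,L6,L7; from [0,0,0]:
after L1 α=0: [0, 0, 0]
after L2 α=1/2: [48, 219/2, 41/2]
after L3 α=1/3: [104/3, 361/3, 175/3]
after L5 α=3/5: [1963/15, 1748/15, 277/3]
after L6 α=1: [246, 51, 223]
after L7 α=1/2: [222, 87, 144]
→ [222, 87, 144]


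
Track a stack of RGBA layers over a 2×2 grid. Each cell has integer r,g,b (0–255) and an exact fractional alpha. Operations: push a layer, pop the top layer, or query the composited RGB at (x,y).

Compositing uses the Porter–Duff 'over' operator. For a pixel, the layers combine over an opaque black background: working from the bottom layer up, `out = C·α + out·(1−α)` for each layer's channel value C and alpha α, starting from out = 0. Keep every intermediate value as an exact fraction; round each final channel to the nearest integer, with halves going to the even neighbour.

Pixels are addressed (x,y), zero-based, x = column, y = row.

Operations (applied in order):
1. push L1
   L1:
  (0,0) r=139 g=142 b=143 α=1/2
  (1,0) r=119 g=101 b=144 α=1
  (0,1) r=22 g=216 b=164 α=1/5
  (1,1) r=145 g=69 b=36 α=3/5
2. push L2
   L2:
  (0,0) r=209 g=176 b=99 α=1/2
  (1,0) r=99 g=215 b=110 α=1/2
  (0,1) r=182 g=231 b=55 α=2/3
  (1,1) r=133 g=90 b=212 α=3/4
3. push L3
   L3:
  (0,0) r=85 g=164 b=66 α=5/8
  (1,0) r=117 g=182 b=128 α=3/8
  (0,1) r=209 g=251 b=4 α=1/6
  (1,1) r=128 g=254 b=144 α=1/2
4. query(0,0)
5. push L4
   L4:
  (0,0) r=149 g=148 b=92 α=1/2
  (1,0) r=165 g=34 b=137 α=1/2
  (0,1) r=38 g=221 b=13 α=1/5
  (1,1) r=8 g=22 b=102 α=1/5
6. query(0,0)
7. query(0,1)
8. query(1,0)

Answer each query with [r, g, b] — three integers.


(0,0) stack=L1,L2,L3; from [0,0,0]:
+L1 (α=1/2) → [139/2, 71, 143/2]
+L2 (α=1/2) → [557/4, 247/2, 341/4]
+L3 (α=5/8) → [3371/32, 2381/16, 2343/32]
rounded: [105, 149, 73]

(0,0) stack=L1,L2,L3,L4; from [0,0,0]:
after L1 α=1/2: [139/2, 71, 143/2]
after L2 α=1/2: [557/4, 247/2, 341/4]
after L3 α=5/8: [3371/32, 2381/16, 2343/32]
after L4 α=1/2: [8139/64, 4749/32, 5287/64]
→ [127, 148, 83]

at x=0,y=1 over L1,L2,L3,L4:
L1 α=1/5: [22/5, 216/5, 164/5]
L2 α=2/3: [614/5, 842/5, 238/5]
L3 α=1/6: [823/6, 1093/6, 121/3]
L4 α=1/5: [352/3, 2849/15, 523/15]
→ [117, 190, 35]

at x=1,y=0 over L1,L2,L3,L4:
after L1 α=1: [119, 101, 144]
after L2 α=1/2: [109, 158, 127]
after L3 α=3/8: [112, 167, 1019/8]
after L4 α=1/2: [277/2, 201/2, 2115/16]
→ [138, 100, 132]


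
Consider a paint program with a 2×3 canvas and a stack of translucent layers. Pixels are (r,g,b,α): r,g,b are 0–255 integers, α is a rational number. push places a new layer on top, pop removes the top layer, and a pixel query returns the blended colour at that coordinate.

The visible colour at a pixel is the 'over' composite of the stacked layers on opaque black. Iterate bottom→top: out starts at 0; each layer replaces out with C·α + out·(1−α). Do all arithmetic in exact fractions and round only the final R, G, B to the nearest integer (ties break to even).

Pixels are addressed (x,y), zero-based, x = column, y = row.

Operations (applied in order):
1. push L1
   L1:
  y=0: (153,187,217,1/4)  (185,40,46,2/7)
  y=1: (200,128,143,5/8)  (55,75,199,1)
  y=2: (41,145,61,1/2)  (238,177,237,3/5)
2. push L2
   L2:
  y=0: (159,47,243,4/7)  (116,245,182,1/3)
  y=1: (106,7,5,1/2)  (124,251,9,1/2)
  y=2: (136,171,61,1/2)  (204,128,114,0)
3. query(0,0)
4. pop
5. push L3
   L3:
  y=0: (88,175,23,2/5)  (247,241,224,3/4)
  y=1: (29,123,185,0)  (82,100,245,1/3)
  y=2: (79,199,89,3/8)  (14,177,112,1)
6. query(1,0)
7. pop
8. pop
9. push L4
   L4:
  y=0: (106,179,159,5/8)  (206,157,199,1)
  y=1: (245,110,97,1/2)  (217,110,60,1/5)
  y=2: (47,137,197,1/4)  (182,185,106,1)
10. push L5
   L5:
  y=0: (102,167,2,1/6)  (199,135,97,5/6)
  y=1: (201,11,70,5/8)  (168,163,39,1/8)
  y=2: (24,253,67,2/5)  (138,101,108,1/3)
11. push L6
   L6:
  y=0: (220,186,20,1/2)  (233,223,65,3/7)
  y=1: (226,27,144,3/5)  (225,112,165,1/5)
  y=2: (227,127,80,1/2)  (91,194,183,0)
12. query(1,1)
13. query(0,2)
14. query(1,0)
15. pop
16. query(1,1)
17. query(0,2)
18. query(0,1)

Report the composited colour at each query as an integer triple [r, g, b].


(0,0) stack=L1,L2; from [0,0,0]:
L1 α=1/4: [153/4, 187/4, 217/4]
L2 α=4/7: [429/4, 1313/28, 4539/28]
→ [107, 47, 162]

query (1,0) [L1,L3] — begin 0,0,0
after L1 α=2/7: [370/7, 80/7, 92/7]
after L3 α=3/4: [5557/28, 5141/28, 1199/7]
→ [198, 184, 171]

(1,1) stack=L4,L5,L6; from [0,0,0]:
after L4 α=1/5: [217/5, 22, 12]
after L5 α=1/8: [2359/40, 317/8, 123/8]
after L6 α=1/5: [4609/50, 541/10, 453/10]
= [92, 54, 45]

at x=0,y=2 over L4,L5,L6:
+L4 (α=1/4) → [47/4, 137/4, 197/4]
+L5 (α=2/5) → [333/20, 487/4, 1127/20]
+L6 (α=1/2) → [4873/40, 995/8, 2727/40]
= [122, 124, 68]

query (1,0) [L4,L5,L6] — begin 0,0,0
after L4 α=1: [206, 157, 199]
after L5 α=5/6: [1201/6, 416/3, 114]
after L6 α=3/7: [4499/21, 3671/21, 93]
rounded: [214, 175, 93]

query (1,1) [L4,L5] — begin 0,0,0
+L4 (α=1/5) → [217/5, 22, 12]
+L5 (α=1/8) → [2359/40, 317/8, 123/8]
rounded: [59, 40, 15]

at x=0,y=2 over L4,L5:
after L4 α=1/4: [47/4, 137/4, 197/4]
after L5 α=2/5: [333/20, 487/4, 1127/20]
rounded: [17, 122, 56]

at x=0,y=1 over L4,L5:
after L4 α=1/2: [245/2, 55, 97/2]
after L5 α=5/8: [2745/16, 55/2, 991/16]
→ [172, 28, 62]


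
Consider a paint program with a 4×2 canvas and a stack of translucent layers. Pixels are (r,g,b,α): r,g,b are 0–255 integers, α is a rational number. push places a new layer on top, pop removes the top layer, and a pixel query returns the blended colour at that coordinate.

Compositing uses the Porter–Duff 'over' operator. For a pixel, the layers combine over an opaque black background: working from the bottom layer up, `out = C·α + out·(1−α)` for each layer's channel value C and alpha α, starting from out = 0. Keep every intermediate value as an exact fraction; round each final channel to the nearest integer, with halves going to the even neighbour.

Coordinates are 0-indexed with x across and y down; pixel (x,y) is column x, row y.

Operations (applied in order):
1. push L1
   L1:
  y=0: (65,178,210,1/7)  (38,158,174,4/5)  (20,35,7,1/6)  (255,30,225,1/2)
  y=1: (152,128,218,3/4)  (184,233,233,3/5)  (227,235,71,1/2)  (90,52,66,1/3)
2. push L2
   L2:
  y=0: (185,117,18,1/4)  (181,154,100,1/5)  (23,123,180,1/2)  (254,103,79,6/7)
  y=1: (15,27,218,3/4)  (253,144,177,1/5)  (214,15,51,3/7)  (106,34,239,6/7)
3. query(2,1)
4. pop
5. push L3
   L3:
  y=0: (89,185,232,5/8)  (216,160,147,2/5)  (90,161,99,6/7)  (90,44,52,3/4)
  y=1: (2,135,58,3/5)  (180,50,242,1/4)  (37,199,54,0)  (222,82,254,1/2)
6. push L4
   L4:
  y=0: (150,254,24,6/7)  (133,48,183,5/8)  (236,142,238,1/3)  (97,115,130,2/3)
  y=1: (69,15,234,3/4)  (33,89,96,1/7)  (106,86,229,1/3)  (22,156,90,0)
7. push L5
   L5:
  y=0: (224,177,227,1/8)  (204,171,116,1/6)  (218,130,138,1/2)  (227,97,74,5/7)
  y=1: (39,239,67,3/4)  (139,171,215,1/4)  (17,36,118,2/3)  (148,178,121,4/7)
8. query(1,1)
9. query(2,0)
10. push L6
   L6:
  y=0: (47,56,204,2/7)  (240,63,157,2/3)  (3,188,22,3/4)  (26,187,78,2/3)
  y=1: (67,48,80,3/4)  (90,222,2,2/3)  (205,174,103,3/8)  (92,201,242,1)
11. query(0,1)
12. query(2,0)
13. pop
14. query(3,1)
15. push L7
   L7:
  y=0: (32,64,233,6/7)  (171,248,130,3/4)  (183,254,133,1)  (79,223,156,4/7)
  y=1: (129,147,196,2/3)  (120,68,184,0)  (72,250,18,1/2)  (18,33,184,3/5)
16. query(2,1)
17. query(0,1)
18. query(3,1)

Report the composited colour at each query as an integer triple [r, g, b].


at x=2,y=1 over L1,L2:
L1 α=1/2: [227/2, 235/2, 71/2]
L2 α=3/7: [1096/7, 515/7, 295/7]
rounded: [157, 74, 42]

at x=1,y=1 over L1,L3,L4,L5:
after L1 α=3/5: [552/5, 699/5, 699/5]
after L3 α=1/4: [639/5, 2347/20, 3307/20]
after L4 α=1/7: [3999/35, 1133/10, 10881/70]
after L5 α=1/4: [8431/70, 5109/40, 47693/280]
→ [120, 128, 170]

query (2,0) [L1,L3,L4,L5] — begin 0,0,0
after L1 α=1/6: [10/3, 35/6, 7/6]
after L3 α=6/7: [1630/21, 833/6, 3571/42]
after L4 α=1/3: [8216/63, 1259/9, 8569/63]
after L5 α=1/2: [10975/63, 2429/18, 17263/126]
= [174, 135, 137]

(0,1) stack=L1,L3,L4,L5,L6; from [0,0,0]:
after L1 α=3/4: [114, 96, 327/2]
after L3 α=3/5: [234/5, 597/5, 501/5]
after L4 α=3/4: [1269/20, 411/10, 4011/20]
after L5 α=3/4: [3609/80, 7581/40, 8031/80]
after L6 α=3/4: [19689/320, 13341/160, 27231/320]
= [62, 83, 85]

at x=2,y=0 over L1,L3,L4,L5,L6:
+L1 (α=1/6) → [10/3, 35/6, 7/6]
+L3 (α=6/7) → [1630/21, 833/6, 3571/42]
+L4 (α=1/3) → [8216/63, 1259/9, 8569/63]
+L5 (α=1/2) → [10975/63, 2429/18, 17263/126]
+L6 (α=3/4) → [5771/126, 12581/72, 25579/504]
= [46, 175, 51]

at x=3,y=1 over L1,L3,L4,L5:
+L1 (α=1/3) → [30, 52/3, 22]
+L3 (α=1/2) → [126, 149/3, 138]
+L4 (α=0) → [126, 149/3, 138]
+L5 (α=4/7) → [970/7, 123, 898/7]
rounded: [139, 123, 128]

query (2,1) [L1,L3,L4,L5,L7] — begin 0,0,0
after L1 α=1/2: [227/2, 235/2, 71/2]
after L3 α=0: [227/2, 235/2, 71/2]
after L4 α=1/3: [111, 107, 100]
after L5 α=2/3: [145/3, 179/3, 112]
after L7 α=1/2: [361/6, 929/6, 65]
→ [60, 155, 65]

query (0,1) [L1,L3,L4,L5,L7] — begin 0,0,0
+L1 (α=3/4) → [114, 96, 327/2]
+L3 (α=3/5) → [234/5, 597/5, 501/5]
+L4 (α=3/4) → [1269/20, 411/10, 4011/20]
+L5 (α=3/4) → [3609/80, 7581/40, 8031/80]
+L7 (α=2/3) → [8083/80, 6447/40, 39391/240]
rounded: [101, 161, 164]

query (3,1) [L1,L3,L4,L5,L7] — begin 0,0,0
after L1 α=1/3: [30, 52/3, 22]
after L3 α=1/2: [126, 149/3, 138]
after L4 α=0: [126, 149/3, 138]
after L5 α=4/7: [970/7, 123, 898/7]
after L7 α=3/5: [2318/35, 69, 1132/7]
rounded: [66, 69, 162]


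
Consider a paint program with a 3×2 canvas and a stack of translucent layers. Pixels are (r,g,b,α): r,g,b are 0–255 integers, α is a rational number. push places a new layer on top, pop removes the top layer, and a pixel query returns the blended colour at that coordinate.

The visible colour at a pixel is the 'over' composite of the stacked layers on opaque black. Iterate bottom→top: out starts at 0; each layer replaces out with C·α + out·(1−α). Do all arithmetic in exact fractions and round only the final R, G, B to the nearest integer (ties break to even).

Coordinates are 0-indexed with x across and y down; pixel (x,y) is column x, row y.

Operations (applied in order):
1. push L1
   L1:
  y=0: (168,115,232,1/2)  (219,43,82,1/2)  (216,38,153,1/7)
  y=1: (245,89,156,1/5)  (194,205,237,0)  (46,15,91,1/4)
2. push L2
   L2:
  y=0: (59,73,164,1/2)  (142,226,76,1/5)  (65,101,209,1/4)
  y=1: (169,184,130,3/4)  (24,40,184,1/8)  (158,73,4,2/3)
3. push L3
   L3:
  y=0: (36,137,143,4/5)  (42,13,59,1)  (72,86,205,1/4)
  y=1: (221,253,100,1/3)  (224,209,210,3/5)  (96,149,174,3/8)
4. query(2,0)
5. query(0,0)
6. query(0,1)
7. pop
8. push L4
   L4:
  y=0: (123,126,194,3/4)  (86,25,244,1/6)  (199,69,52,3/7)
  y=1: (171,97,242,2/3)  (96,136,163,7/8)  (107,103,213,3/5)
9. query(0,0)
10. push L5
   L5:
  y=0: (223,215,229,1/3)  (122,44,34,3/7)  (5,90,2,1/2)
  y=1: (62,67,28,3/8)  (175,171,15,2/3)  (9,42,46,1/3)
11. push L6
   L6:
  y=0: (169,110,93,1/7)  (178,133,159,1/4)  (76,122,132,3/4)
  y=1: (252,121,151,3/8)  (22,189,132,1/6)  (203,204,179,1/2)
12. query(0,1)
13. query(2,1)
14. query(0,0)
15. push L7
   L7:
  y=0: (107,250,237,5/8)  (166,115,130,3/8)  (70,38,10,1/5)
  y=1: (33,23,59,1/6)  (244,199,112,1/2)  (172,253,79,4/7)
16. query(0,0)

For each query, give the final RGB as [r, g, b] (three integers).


(2,0) stack=L1,L2,L3; from [0,0,0]:
L1 α=1/7: [216/7, 38/7, 153/7]
L2 α=1/4: [1103/28, 821/28, 961/14]
L3 α=1/4: [5325/112, 4871/112, 5753/56]
= [48, 43, 103]

query (0,0) [L1,L2,L3] — begin 0,0,0
after L1 α=1/2: [84, 115/2, 116]
after L2 α=1/2: [143/2, 261/4, 140]
after L3 α=4/5: [431/10, 2453/20, 712/5]
= [43, 123, 142]

at x=0,y=1 over L1,L2,L3:
+L1 (α=1/5) → [49, 89/5, 156/5]
+L2 (α=3/4) → [139, 2849/20, 1053/10]
+L3 (α=1/3) → [499/3, 1793/10, 1553/15]
rounded: [166, 179, 104]

query (0,0) [L1,L2,L4] — begin 0,0,0
L1 α=1/2: [84, 115/2, 116]
L2 α=1/2: [143/2, 261/4, 140]
L4 α=3/4: [881/8, 1773/16, 361/2]
rounded: [110, 111, 180]

(0,1) stack=L1,L2,L4,L5,L6; from [0,0,0]:
+L1 (α=1/5) → [49, 89/5, 156/5]
+L2 (α=3/4) → [139, 2849/20, 1053/10]
+L4 (α=2/3) → [481/3, 2243/20, 5893/30]
+L5 (α=3/8) → [2963/24, 3047/32, 6397/48]
+L6 (α=3/8) → [32959/192, 26851/256, 53729/384]
= [172, 105, 140]

at x=2,y=1 over L1,L2,L4,L5,L6:
+L1 (α=1/4) → [23/2, 15/4, 91/4]
+L2 (α=2/3) → [655/6, 599/12, 41/4]
+L4 (α=3/5) → [1618/15, 2453/30, 1319/10]
+L5 (α=1/3) → [3371/45, 3083/45, 1549/15]
+L6 (α=1/2) → [6253/45, 12263/90, 2117/15]
= [139, 136, 141]

(0,0) stack=L1,L2,L4,L5,L6; from [0,0,0]:
+L1 (α=1/2) → [84, 115/2, 116]
+L2 (α=1/2) → [143/2, 261/4, 140]
+L4 (α=3/4) → [881/8, 1773/16, 361/2]
+L5 (α=1/3) → [591/4, 3493/24, 590/3]
+L6 (α=1/7) → [2111/14, 3933/28, 1273/7]
rounded: [151, 140, 182]

query (0,0) [L1,L2,L4,L5,L6,L7] — begin 0,0,0
L1 α=1/2: [84, 115/2, 116]
L2 α=1/2: [143/2, 261/4, 140]
L4 α=3/4: [881/8, 1773/16, 361/2]
L5 α=1/3: [591/4, 3493/24, 590/3]
L6 α=1/7: [2111/14, 3933/28, 1273/7]
L7 α=5/8: [13823/112, 46799/224, 6057/28]
= [123, 209, 216]


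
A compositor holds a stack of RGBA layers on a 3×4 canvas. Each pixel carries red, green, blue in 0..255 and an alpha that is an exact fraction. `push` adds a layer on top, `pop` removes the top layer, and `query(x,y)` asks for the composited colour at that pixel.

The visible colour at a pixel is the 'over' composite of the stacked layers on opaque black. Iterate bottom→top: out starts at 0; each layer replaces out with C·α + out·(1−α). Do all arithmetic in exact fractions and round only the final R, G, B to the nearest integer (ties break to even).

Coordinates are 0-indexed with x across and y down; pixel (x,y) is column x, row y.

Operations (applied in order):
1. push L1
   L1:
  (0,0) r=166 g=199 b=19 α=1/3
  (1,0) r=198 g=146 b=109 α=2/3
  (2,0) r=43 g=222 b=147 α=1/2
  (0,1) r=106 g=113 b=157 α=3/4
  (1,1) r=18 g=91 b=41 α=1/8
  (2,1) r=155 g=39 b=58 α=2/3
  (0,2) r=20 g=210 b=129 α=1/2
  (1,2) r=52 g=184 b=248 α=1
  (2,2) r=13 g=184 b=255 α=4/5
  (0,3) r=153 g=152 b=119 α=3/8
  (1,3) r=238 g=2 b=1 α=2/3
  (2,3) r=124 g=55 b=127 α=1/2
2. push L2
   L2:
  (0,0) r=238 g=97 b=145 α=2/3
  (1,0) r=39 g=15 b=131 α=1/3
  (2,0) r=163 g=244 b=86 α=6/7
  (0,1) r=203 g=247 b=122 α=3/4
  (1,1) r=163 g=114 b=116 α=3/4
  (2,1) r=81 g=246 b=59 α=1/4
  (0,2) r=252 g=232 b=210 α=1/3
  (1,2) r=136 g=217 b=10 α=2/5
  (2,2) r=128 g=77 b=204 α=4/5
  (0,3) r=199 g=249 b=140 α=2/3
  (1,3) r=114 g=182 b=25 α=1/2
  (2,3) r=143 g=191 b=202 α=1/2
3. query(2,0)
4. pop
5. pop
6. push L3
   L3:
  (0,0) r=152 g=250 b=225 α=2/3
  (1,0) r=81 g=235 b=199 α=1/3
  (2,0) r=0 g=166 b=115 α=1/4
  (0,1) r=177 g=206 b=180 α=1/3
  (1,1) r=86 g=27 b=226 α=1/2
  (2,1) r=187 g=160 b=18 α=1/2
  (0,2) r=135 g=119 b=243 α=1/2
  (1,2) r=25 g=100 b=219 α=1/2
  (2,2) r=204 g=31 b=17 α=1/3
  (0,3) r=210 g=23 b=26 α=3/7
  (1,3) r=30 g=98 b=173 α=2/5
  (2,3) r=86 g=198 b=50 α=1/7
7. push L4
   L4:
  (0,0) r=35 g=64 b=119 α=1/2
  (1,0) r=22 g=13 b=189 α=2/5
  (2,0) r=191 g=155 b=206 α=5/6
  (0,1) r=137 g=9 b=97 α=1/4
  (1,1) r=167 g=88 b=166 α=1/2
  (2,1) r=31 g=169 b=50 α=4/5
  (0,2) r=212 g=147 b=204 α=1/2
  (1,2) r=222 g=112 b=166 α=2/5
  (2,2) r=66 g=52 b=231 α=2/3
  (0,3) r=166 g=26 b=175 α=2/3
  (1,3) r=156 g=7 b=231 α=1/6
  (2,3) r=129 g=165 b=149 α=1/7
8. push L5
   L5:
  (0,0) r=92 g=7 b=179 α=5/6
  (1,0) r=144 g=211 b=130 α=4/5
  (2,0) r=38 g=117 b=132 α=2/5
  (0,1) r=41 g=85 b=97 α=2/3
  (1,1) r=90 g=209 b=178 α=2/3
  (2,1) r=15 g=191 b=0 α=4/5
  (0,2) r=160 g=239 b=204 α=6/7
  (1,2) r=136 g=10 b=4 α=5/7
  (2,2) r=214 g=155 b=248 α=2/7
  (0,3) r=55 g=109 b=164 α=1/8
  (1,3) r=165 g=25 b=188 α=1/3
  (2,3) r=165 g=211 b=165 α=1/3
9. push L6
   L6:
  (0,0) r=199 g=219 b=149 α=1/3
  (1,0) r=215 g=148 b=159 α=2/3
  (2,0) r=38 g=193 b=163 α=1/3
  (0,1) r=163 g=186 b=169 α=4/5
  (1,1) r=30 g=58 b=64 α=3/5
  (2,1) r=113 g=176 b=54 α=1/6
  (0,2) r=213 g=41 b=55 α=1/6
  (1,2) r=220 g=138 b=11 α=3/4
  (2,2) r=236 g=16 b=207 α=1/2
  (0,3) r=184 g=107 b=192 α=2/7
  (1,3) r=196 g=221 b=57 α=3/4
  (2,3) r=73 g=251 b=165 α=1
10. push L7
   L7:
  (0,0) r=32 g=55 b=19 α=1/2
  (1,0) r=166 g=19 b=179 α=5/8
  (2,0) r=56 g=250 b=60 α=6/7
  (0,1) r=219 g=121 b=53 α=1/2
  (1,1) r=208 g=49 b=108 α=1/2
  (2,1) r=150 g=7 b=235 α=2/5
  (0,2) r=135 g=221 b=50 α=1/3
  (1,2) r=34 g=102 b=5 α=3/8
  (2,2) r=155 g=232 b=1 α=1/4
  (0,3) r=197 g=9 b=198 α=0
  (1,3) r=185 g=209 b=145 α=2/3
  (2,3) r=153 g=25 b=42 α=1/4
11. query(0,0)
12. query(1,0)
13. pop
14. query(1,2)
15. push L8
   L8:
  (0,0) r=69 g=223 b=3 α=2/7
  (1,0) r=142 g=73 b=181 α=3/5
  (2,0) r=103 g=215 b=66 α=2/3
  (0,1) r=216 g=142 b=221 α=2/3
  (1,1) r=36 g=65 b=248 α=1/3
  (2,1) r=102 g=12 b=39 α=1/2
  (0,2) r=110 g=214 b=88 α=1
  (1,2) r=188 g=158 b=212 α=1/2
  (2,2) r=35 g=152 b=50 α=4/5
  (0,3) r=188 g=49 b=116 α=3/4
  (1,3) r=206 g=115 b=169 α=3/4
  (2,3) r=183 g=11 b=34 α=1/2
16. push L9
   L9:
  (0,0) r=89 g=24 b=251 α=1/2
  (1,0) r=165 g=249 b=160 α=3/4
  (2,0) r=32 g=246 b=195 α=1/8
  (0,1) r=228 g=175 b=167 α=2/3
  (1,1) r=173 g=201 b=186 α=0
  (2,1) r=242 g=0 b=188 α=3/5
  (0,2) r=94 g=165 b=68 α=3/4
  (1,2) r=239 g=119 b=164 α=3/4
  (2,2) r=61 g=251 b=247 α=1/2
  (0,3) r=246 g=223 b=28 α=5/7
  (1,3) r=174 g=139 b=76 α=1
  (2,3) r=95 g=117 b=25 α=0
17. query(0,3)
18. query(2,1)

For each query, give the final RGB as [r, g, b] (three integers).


query (2,0) [L1,L2] — begin 0,0,0
+L1 (α=1/2) → [43/2, 111, 147/2]
+L2 (α=6/7) → [1999/14, 225, 1179/14]
rounded: [143, 225, 84]

query (0,0) [L3,L4,L5,L6,L7] — begin 0,0,0
L3 α=2/3: [304/3, 500/3, 150]
L4 α=1/2: [409/6, 346/3, 269/2]
L5 α=5/6: [3169/36, 451/18, 2059/12]
L6 α=1/3: [6751/54, 2422/27, 2953/18]
L7 α=1/2: [8479/108, 3907/54, 3295/36]
→ [79, 72, 92]

at x=1,y=0 over L3,L4,L5,L6,L7:
L3 α=1/3: [27, 235/3, 199/3]
L4 α=2/5: [25, 261/5, 577/5]
L5 α=4/5: [601/5, 4481/25, 3177/25]
L6 α=2/3: [917/5, 11881/75, 3709/25]
L7 α=5/8: [6901/40, 1782/25, 16751/100]
→ [173, 71, 168]

at x=1,y=2 over L3,L4,L5,L6:
L3 α=1/2: [25/2, 50, 219/2]
L4 α=2/5: [963/10, 374/5, 1321/10]
L5 α=5/7: [4363/35, 998/35, 203/5]
L6 α=3/4: [27463/140, 3872/35, 92/5]
rounded: [196, 111, 18]

(0,3) stack=L3,L4,L5,L6,L8,L9; from [0,0,0]:
after L3 α=3/7: [90, 69/7, 78/7]
after L4 α=2/3: [422/3, 433/21, 2528/21]
after L5 α=1/8: [3119/24, 95/3, 755/6]
after L6 α=2/7: [24427/168, 1117/21, 6079/42]
after L8 α=3/4: [119179/672, 1051/21, 20695/168]
after L9 α=5/7: [532459/2352, 25517/147, 32455/588]
rounded: [226, 174, 55]

(2,1) stack=L3,L4,L5,L6,L8,L9; from [0,0,0]:
+L3 (α=1/2) → [187/2, 80, 9]
+L4 (α=4/5) → [87/2, 756/5, 209/5]
+L5 (α=4/5) → [207/10, 4576/25, 209/25]
+L6 (α=1/6) → [433/12, 2728/15, 479/30]
+L8 (α=1/2) → [1657/24, 1454/15, 1649/60]
+L9 (α=3/5) → [10369/60, 2908/75, 18569/150]
→ [173, 39, 124]


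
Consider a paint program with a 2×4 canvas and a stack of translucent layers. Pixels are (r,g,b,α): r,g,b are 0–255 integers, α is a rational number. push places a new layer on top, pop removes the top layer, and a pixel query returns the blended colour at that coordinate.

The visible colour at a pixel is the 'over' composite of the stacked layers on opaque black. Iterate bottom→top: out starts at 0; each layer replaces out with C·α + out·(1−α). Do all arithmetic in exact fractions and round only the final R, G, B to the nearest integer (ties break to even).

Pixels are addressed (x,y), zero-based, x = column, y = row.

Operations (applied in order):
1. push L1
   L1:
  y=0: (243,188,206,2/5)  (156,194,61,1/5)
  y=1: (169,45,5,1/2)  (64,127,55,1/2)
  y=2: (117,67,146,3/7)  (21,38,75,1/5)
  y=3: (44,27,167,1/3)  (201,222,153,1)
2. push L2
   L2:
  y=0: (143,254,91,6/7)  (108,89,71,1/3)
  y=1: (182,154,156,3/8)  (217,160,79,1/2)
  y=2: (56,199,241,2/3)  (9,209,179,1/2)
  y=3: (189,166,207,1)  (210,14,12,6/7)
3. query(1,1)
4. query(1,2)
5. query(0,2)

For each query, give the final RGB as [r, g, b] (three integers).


(1,1) stack=L1,L2; from [0,0,0]:
+L1 (α=1/2) → [32, 127/2, 55/2]
+L2 (α=1/2) → [249/2, 447/4, 213/4]
→ [124, 112, 53]

at x=1,y=2 over L1,L2:
after L1 α=1/5: [21/5, 38/5, 15]
after L2 α=1/2: [33/5, 1083/10, 97]
= [7, 108, 97]

at x=0,y=2 over L1,L2:
after L1 α=3/7: [351/7, 201/7, 438/7]
after L2 α=2/3: [1135/21, 2987/21, 3812/21]
rounded: [54, 142, 182]


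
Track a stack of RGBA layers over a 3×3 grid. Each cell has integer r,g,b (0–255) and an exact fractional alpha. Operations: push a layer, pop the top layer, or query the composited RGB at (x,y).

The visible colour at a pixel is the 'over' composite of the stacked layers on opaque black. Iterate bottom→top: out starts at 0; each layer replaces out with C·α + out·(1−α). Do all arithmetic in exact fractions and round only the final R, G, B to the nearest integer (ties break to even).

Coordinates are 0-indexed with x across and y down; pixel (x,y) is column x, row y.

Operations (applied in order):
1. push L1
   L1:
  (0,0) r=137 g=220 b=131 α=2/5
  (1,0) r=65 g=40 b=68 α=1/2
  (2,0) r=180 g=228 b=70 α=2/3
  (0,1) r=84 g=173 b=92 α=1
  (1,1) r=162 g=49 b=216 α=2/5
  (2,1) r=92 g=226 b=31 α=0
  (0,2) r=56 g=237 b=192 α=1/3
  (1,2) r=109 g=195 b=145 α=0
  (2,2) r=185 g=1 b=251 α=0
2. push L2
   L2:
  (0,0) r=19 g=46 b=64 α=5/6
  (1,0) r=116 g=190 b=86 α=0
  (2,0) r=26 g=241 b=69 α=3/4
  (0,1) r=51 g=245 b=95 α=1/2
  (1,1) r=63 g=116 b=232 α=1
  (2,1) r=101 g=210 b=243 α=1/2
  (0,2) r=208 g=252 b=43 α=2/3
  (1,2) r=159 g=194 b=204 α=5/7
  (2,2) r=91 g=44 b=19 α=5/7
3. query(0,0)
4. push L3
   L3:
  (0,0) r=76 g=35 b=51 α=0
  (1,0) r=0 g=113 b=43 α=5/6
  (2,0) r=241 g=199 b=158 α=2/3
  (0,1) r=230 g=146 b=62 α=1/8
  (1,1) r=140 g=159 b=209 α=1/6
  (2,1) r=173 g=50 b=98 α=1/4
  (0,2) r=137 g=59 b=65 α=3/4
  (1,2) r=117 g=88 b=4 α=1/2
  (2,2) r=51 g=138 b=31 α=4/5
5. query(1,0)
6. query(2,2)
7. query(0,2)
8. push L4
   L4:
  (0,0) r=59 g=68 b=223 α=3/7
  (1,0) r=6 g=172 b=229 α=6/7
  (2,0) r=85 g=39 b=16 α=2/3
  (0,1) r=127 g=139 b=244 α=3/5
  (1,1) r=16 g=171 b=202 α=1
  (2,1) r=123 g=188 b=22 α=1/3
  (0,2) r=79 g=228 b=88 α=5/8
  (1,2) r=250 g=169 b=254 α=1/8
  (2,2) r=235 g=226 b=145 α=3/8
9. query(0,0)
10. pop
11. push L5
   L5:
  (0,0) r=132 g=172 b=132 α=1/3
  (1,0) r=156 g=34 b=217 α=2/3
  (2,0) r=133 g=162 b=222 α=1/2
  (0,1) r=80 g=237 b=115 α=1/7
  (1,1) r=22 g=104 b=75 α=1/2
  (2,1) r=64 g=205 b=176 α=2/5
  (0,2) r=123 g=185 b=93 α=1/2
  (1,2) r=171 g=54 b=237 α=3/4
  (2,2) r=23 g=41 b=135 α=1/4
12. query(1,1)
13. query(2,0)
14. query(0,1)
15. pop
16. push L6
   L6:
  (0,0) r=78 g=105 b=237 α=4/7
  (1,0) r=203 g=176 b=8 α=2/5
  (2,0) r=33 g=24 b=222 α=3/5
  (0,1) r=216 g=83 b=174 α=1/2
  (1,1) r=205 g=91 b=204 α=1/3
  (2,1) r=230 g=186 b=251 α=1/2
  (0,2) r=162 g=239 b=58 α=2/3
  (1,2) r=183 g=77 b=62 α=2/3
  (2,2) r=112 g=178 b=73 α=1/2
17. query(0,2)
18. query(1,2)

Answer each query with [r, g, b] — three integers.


query (0,0) [L1,L2] — begin 0,0,0
after L1 α=2/5: [274/5, 88, 262/5]
after L2 α=5/6: [749/30, 53, 931/15]
rounded: [25, 53, 62]

(1,0) stack=L1,L2,L3; from [0,0,0]:
L1 α=1/2: [65/2, 20, 34]
L2 α=0: [65/2, 20, 34]
L3 α=5/6: [65/12, 195/2, 83/2]
→ [5, 98, 42]

at x=2,y=2 over L1,L2,L3:
L1 α=0: [0, 0, 0]
L2 α=5/7: [65, 220/7, 95/7]
L3 α=4/5: [269/5, 4084/35, 963/35]
rounded: [54, 117, 28]

query (0,2) [L1,L2,L3] — begin 0,0,0
after L1 α=1/3: [56/3, 79, 64]
after L2 α=2/3: [1304/9, 583/3, 50]
after L3 α=3/4: [5003/36, 557/6, 245/4]
= [139, 93, 61]

(0,0) stack=L1,L2,L3,L4; from [0,0,0]:
L1 α=2/5: [274/5, 88, 262/5]
L2 α=5/6: [749/30, 53, 931/15]
L3 α=0: [749/30, 53, 931/15]
L4 α=3/7: [4153/105, 416/7, 13759/105]
→ [40, 59, 131]

at x=1,y=1 over L1,L2,L3,L5:
after L1 α=2/5: [324/5, 98/5, 432/5]
after L2 α=1: [63, 116, 232]
after L3 α=1/6: [455/6, 739/6, 1369/6]
after L5 α=1/2: [587/12, 1363/12, 1819/12]
→ [49, 114, 152]

query (2,0) [L1,L2,L3,L5] — begin 0,0,0
+L1 (α=2/3) → [120, 152, 140/3]
+L2 (α=3/4) → [99/2, 875/4, 761/12]
+L3 (α=2/3) → [1063/6, 2467/12, 4553/36]
+L5 (α=1/2) → [1861/12, 4411/24, 12545/72]
→ [155, 184, 174]

(0,1) stack=L1,L2,L3,L5; from [0,0,0]:
L1 α=1: [84, 173, 92]
L2 α=1/2: [135/2, 209, 187/2]
L3 α=1/8: [1405/16, 1609/8, 1433/16]
L5 α=1/7: [4855/56, 825/4, 5219/56]
→ [87, 206, 93]

query (0,2) [L1,L2,L3,L6] — begin 0,0,0
+L1 (α=1/3) → [56/3, 79, 64]
+L2 (α=2/3) → [1304/9, 583/3, 50]
+L3 (α=3/4) → [5003/36, 557/6, 245/4]
+L6 (α=2/3) → [16667/108, 3425/18, 709/12]
= [154, 190, 59]

at x=1,y=2 over L1,L2,L3,L6:
after L1 α=0: [0, 0, 0]
after L2 α=5/7: [795/7, 970/7, 1020/7]
after L3 α=1/2: [807/7, 793/7, 524/7]
after L6 α=2/3: [1123/7, 1871/21, 464/7]
→ [160, 89, 66]


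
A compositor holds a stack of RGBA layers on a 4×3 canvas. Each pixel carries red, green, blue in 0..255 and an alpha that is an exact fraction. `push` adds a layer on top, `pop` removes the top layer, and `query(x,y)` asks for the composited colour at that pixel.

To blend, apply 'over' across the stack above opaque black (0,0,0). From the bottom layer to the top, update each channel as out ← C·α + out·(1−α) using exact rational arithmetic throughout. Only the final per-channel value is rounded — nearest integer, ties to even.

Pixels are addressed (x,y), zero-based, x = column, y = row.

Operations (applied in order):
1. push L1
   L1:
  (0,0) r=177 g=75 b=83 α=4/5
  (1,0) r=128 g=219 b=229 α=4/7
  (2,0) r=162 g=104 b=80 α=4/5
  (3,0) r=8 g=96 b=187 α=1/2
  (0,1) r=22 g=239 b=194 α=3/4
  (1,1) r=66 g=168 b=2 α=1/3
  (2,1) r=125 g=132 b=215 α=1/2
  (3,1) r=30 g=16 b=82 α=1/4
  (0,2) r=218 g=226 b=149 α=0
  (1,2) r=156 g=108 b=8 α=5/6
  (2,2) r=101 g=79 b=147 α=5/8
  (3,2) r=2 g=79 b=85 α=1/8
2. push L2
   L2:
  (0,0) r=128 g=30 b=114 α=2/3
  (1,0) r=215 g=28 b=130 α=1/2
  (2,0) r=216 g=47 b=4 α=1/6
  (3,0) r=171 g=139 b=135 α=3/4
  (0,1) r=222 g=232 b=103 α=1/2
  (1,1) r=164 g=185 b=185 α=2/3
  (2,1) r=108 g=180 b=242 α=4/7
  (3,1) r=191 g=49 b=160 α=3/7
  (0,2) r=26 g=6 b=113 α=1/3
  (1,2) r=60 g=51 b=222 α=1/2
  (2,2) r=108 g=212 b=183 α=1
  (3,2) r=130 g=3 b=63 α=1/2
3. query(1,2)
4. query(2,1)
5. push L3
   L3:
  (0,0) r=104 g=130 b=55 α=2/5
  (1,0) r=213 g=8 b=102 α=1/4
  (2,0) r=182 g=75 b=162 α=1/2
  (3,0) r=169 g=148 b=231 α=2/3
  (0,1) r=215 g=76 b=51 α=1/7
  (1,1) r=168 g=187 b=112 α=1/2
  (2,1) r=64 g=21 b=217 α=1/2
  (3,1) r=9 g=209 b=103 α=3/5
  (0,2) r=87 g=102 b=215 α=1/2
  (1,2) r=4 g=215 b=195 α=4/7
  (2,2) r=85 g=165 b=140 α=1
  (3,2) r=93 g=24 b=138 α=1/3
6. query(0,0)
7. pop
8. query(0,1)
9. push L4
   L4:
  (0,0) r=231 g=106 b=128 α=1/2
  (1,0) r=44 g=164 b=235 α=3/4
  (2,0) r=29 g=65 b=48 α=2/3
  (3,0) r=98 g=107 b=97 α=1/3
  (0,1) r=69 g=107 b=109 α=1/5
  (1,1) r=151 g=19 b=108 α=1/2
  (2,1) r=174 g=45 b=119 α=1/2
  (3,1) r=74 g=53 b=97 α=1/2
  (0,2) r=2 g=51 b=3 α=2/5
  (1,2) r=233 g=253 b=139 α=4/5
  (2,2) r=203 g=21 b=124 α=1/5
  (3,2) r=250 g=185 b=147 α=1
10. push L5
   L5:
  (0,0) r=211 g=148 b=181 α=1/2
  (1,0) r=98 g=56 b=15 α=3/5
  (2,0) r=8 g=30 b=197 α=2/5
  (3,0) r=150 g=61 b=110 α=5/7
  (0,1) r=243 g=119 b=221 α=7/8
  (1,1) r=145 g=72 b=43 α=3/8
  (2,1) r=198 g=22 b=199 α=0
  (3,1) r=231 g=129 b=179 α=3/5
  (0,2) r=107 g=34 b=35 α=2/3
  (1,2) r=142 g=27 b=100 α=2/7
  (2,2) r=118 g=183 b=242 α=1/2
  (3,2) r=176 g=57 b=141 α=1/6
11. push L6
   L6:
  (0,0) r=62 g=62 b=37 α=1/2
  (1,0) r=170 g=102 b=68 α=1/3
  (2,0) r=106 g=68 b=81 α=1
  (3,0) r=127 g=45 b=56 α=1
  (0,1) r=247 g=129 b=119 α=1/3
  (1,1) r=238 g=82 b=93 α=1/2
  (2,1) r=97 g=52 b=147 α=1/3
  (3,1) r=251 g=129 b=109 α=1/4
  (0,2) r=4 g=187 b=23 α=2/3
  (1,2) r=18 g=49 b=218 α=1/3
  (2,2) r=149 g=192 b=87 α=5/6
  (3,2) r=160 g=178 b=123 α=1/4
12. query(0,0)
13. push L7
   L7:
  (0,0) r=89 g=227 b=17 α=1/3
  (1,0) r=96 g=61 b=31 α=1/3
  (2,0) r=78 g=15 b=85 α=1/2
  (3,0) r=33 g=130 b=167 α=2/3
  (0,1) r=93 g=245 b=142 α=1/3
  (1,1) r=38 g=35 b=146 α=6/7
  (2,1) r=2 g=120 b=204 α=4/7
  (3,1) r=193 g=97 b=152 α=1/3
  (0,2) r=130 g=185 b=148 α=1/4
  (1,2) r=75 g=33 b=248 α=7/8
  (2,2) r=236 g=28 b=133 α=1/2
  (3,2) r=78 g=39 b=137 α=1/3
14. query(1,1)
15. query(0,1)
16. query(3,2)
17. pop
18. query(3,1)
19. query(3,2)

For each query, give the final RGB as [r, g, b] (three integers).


query (1,2) [L1,L2] — begin 0,0,0
after L1 α=5/6: [130, 90, 20/3]
after L2 α=1/2: [95, 141/2, 343/3]
rounded: [95, 70, 114]

query (2,1) [L1,L2] — begin 0,0,0
+L1 (α=1/2) → [125/2, 66, 215/2]
+L2 (α=4/7) → [177/2, 918/7, 2581/14]
= [88, 131, 184]

query (0,0) [L1,L2,L3] — begin 0,0,0
L1 α=4/5: [708/5, 60, 332/5]
L2 α=2/3: [1988/15, 40, 1472/15]
L3 α=2/5: [3028/25, 76, 2022/25]
= [121, 76, 81]

at x=0,y=1 over L1,L2:
+L1 (α=3/4) → [33/2, 717/4, 291/2]
+L2 (α=1/2) → [477/4, 1645/8, 497/4]
→ [119, 206, 124]

query (0,0) [L1,L2,L4,L5,L6] — begin 0,0,0
L1 α=4/5: [708/5, 60, 332/5]
L2 α=2/3: [1988/15, 40, 1472/15]
L4 α=1/2: [5453/30, 73, 1696/15]
L5 α=1/2: [11783/60, 221/2, 4411/30]
L6 α=1/2: [15503/120, 345/4, 5521/60]
rounded: [129, 86, 92]

at x=1,y=1 over L1,L2,L4,L5,L6,L7:
after L1 α=1/3: [22, 56, 2/3]
after L2 α=2/3: [350/3, 142, 1112/9]
after L4 α=1/2: [803/6, 161/2, 1042/9]
after L5 α=3/8: [6625/48, 1237/16, 6371/72]
after L6 α=1/2: [18049/96, 2549/32, 13067/144]
after L7 α=6/7: [39937/672, 9269/224, 139211/1008]
= [59, 41, 138]

at x=0,y=1 over L1,L2,L4,L5,L6,L7:
+L1 (α=3/4) → [33/2, 717/4, 291/2]
+L2 (α=1/2) → [477/4, 1645/8, 497/4]
+L4 (α=1/5) → [546/5, 1859/10, 606/5]
+L5 (α=7/8) → [9051/40, 10189/80, 8341/40]
+L6 (α=1/3) → [13991/60, 15349/120, 10721/60]
+L7 (α=1/3) → [16781/90, 30049/180, 14981/90]
= [186, 167, 166]

query (3,2) [L1,L2,L4,L5,L6,L7] — begin 0,0,0
L1 α=1/8: [1/4, 79/8, 85/8]
L2 α=1/2: [521/8, 103/16, 589/16]
L4 α=1: [250, 185, 147]
L5 α=1/6: [713/3, 491/3, 146]
L6 α=1/4: [873/4, 669/4, 561/4]
L7 α=1/3: [343/2, 249/2, 835/6]
= [172, 124, 139]

query (3,1) [L1,L2,L4,L5,L6] — begin 0,0,0
after L1 α=1/4: [15/2, 4, 41/2]
after L2 α=3/7: [603/7, 163/7, 562/7]
after L4 α=1/2: [1121/14, 267/7, 1241/14]
after L5 α=3/5: [5972/35, 3243/35, 1000/7]
after L6 α=1/4: [26701/140, 3561/35, 3763/28]
= [191, 102, 134]

query (3,2) [L1,L2,L4,L5,L6] — begin 0,0,0
after L1 α=1/8: [1/4, 79/8, 85/8]
after L2 α=1/2: [521/8, 103/16, 589/16]
after L4 α=1: [250, 185, 147]
after L5 α=1/6: [713/3, 491/3, 146]
after L6 α=1/4: [873/4, 669/4, 561/4]
rounded: [218, 167, 140]


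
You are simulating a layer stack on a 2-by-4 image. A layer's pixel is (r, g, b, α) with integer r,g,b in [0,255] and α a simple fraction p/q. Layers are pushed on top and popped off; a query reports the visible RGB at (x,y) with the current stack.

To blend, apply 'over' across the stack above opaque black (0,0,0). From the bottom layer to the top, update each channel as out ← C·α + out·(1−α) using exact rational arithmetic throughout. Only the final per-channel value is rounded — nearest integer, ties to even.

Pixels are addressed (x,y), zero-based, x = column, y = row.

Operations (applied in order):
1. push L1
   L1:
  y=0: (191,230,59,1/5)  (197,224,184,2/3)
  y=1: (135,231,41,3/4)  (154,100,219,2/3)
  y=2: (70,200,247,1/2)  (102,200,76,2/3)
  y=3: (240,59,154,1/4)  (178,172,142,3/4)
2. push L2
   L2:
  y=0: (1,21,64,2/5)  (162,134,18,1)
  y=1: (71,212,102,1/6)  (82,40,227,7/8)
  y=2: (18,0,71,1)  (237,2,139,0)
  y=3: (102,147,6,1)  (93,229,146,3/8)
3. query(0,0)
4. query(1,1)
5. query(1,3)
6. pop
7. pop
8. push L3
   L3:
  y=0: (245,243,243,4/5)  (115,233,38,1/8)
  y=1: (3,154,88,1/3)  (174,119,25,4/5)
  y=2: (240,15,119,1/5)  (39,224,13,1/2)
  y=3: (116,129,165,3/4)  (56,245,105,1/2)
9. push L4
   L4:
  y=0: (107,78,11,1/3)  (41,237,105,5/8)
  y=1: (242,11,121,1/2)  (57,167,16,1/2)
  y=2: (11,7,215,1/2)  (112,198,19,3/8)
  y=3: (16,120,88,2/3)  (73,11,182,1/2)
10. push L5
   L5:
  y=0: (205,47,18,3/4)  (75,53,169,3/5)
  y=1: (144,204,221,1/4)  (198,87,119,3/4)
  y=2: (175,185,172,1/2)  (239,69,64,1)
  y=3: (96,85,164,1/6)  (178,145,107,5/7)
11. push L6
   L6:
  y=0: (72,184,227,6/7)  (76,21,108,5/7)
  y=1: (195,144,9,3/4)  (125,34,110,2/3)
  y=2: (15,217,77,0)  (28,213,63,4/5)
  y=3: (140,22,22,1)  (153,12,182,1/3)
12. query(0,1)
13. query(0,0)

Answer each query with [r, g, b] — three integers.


(0,0) stack=L1,L2; from [0,0,0]:
after L1 α=1/5: [191/5, 46, 59/5]
after L2 α=2/5: [583/25, 36, 817/25]
= [23, 36, 33]

(1,1) stack=L1,L2; from [0,0,0]:
+L1 (α=2/3) → [308/3, 200/3, 146]
+L2 (α=7/8) → [1015/12, 130/3, 1735/8]
= [85, 43, 217]

(1,3) stack=L1,L2; from [0,0,0]:
+L1 (α=3/4) → [267/2, 129, 213/2]
+L2 (α=3/8) → [1893/16, 333/2, 1941/16]
→ [118, 166, 121]

query (0,1) [L3,L4,L5,L6] — begin 0,0,0
after L3 α=1/3: [1, 154/3, 88/3]
after L4 α=1/2: [243/2, 187/6, 451/6]
after L5 α=1/4: [1017/8, 595/8, 893/8]
after L6 α=3/4: [5697/32, 4051/32, 1109/32]
rounded: [178, 127, 35]

at x=0,y=0 over L3,L4,L5,L6:
+L3 (α=4/5) → [196, 972/5, 972/5]
+L4 (α=1/3) → [499/3, 778/5, 1999/15]
+L5 (α=3/4) → [586/3, 1483/20, 2809/60]
+L6 (α=6/7) → [1882/21, 23563/140, 84529/420]
rounded: [90, 168, 201]
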